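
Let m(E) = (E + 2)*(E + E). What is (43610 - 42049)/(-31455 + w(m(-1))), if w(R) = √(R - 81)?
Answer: -49101255/989417108 - 1561*I*√83/989417108 ≈ -0.049626 - 1.4373e-5*I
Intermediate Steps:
m(E) = 2*E*(2 + E) (m(E) = (2 + E)*(2*E) = 2*E*(2 + E))
w(R) = √(-81 + R)
(43610 - 42049)/(-31455 + w(m(-1))) = (43610 - 42049)/(-31455 + √(-81 + 2*(-1)*(2 - 1))) = 1561/(-31455 + √(-81 + 2*(-1)*1)) = 1561/(-31455 + √(-81 - 2)) = 1561/(-31455 + √(-83)) = 1561/(-31455 + I*√83)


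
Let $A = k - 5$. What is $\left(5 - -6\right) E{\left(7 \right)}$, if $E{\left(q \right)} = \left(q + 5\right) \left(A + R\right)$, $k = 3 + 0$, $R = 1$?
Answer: $-132$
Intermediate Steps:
$k = 3$
$A = -2$ ($A = 3 - 5 = -2$)
$E{\left(q \right)} = -5 - q$ ($E{\left(q \right)} = \left(q + 5\right) \left(-2 + 1\right) = \left(5 + q\right) \left(-1\right) = -5 - q$)
$\left(5 - -6\right) E{\left(7 \right)} = \left(5 - -6\right) \left(-5 - 7\right) = \left(5 + 6\right) \left(-5 - 7\right) = 11 \left(-12\right) = -132$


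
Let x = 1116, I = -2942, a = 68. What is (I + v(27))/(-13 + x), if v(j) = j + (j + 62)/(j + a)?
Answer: -276836/104785 ≈ -2.6419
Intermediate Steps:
v(j) = j + (62 + j)/(68 + j) (v(j) = j + (j + 62)/(j + 68) = j + (62 + j)/(68 + j))
(I + v(27))/(-13 + x) = (-2942 + (62 + 27² + 69*27)/(68 + 27))/(-13 + 1116) = (-2942 + (62 + 729 + 1863)/95)/1103 = (-2942 + (1/95)*2654)*(1/1103) = (-2942 + 2654/95)*(1/1103) = -276836/95*1/1103 = -276836/104785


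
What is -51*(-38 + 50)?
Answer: -612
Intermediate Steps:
-51*(-38 + 50) = -51*12 = -612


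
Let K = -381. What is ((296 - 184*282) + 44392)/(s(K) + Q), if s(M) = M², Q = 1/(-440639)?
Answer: -1586300400/31981798939 ≈ -0.049600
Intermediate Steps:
Q = -1/440639 ≈ -2.2694e-6
((296 - 184*282) + 44392)/(s(K) + Q) = ((296 - 184*282) + 44392)/((-381)² - 1/440639) = ((296 - 51888) + 44392)/(145161 - 1/440639) = (-51592 + 44392)/(63963597878/440639) = -7200*440639/63963597878 = -1586300400/31981798939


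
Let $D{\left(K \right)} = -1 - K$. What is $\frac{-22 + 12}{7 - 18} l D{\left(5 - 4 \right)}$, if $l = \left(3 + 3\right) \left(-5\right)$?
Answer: $\frac{600}{11} \approx 54.545$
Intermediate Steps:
$l = -30$ ($l = 6 \left(-5\right) = -30$)
$\frac{-22 + 12}{7 - 18} l D{\left(5 - 4 \right)} = \frac{-22 + 12}{7 - 18} \left(-30\right) \left(-1 - \left(5 - 4\right)\right) = - \frac{10}{-11} \left(-30\right) \left(-1 - \left(5 - 4\right)\right) = \left(-10\right) \left(- \frac{1}{11}\right) \left(-30\right) \left(-1 - 1\right) = \frac{10}{11} \left(-30\right) \left(-1 - 1\right) = \left(- \frac{300}{11}\right) \left(-2\right) = \frac{600}{11}$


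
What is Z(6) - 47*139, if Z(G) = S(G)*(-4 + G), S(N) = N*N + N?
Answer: -6449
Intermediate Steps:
S(N) = N + N² (S(N) = N² + N = N + N²)
Z(G) = G*(1 + G)*(-4 + G) (Z(G) = (G*(1 + G))*(-4 + G) = G*(1 + G)*(-4 + G))
Z(6) - 47*139 = 6*(1 + 6)*(-4 + 6) - 47*139 = 6*7*2 - 6533 = 84 - 6533 = -6449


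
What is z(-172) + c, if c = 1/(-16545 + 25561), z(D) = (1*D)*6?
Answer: -9304511/9016 ≈ -1032.0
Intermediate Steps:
z(D) = 6*D (z(D) = D*6 = 6*D)
c = 1/9016 ≈ 0.00011091
z(-172) + c = 6*(-172) + 1/9016 = -1032 + 1/9016 = -9304511/9016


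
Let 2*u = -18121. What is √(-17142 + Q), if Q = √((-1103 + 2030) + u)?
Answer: √(-68568 + 2*I*√32534)/2 ≈ 0.34441 + 130.93*I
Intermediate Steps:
u = -18121/2 (u = (½)*(-18121) = -18121/2 ≈ -9060.5)
Q = I*√32534/2 (Q = √((-1103 + 2030) - 18121/2) = √(927 - 18121/2) = √(-16267/2) = I*√32534/2 ≈ 90.186*I)
√(-17142 + Q) = √(-17142 + I*√32534/2)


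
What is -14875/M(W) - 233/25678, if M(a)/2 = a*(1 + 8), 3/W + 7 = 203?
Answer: -37432110791/693306 ≈ -53991.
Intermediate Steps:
W = 3/196 (W = 3/(-7 + 203) = 3/196 ≈ 0.015306)
M(a) = 18*a (M(a) = 2*(a*(1 + 8)) = 2*(a*9) = 2*(9*a) = 18*a)
-14875/M(W) - 233/25678 = -14875/(18*(3/196)) - 233/25678 = -14875/27/98 - 233*1/25678 = -14875*98/27 - 233/25678 = -1457750/27 - 233/25678 = -37432110791/693306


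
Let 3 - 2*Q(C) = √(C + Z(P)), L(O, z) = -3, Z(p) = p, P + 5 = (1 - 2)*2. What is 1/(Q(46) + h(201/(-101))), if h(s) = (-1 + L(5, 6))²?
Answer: 35/593 + √39/593 ≈ 0.069553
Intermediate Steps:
P = -7 (P = -5 + (1 - 2)*2 = -5 - 1*2 = -5 - 2 = -7)
h(s) = 16 (h(s) = (-1 - 3)² = (-4)² = 16)
Q(C) = 3/2 - √(-7 + C)/2 (Q(C) = 3/2 - √(C - 7)/2 = 3/2 - √(-7 + C)/2)
1/(Q(46) + h(201/(-101))) = 1/((3/2 - √(-7 + 46)/2) + 16) = 1/((3/2 - √39/2) + 16) = 1/(35/2 - √39/2)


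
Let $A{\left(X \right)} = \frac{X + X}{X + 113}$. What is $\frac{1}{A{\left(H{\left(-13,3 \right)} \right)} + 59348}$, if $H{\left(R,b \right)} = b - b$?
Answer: $\frac{1}{59348} \approx 1.685 \cdot 10^{-5}$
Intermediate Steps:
$H{\left(R,b \right)} = 0$
$A{\left(X \right)} = \frac{2 X}{113 + X}$
$\frac{1}{A{\left(H{\left(-13,3 \right)} \right)} + 59348} = \frac{1}{2 \cdot 0 \frac{1}{113 + 0} + 59348} = \frac{1}{2 \cdot 0 \cdot \frac{1}{113} + 59348} = \frac{1}{0 + 59348} = \frac{1}{59348}$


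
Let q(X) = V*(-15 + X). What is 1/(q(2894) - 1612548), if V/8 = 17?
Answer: -1/1221004 ≈ -8.1900e-7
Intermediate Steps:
V = 136 (V = 8*17 = 136)
q(X) = -2040 + 136*X (q(X) = 136*(-15 + X) = -2040 + 136*X)
1/(q(2894) - 1612548) = 1/((-2040 + 136*2894) - 1612548) = 1/((-2040 + 393584) - 1612548) = 1/(391544 - 1612548) = 1/(-1221004) = -1/1221004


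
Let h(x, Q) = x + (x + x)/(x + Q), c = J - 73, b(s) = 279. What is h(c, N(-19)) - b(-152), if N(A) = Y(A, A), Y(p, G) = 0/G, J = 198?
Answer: -152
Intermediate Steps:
Y(p, G) = 0
c = 125 (c = 198 - 73 = 125)
N(A) = 0
h(x, Q) = x + 2*x/(Q + x) (h(x, Q) = x + (2*x)/(Q + x) = x + 2*x/(Q + x))
h(c, N(-19)) - b(-152) = 125*(2 + 0 + 125)/(0 + 125) - 1*279 = 125*127/125 - 279 = 125*(1/125)*127 - 279 = 127 - 279 = -152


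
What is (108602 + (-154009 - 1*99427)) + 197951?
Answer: 53117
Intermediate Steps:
(108602 + (-154009 - 1*99427)) + 197951 = (108602 + (-154009 - 99427)) + 197951 = (108602 - 253436) + 197951 = -144834 + 197951 = 53117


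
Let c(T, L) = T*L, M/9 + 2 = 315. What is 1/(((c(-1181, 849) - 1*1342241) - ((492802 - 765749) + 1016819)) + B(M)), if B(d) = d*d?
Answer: 1/4846707 ≈ 2.0633e-7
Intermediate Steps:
M = 2817 (M = -18 + 9*315 = -18 + 2835 = 2817)
B(d) = d²
c(T, L) = L*T
1/(((c(-1181, 849) - 1*1342241) - ((492802 - 765749) + 1016819)) + B(M)) = 1/(((849*(-1181) - 1*1342241) - ((492802 - 765749) + 1016819)) + 2817²) = 1/(((-1002669 - 1342241) - (-272947 + 1016819)) + 7935489) = 1/((-2344910 - 1*743872) + 7935489) = 1/((-2344910 - 743872) + 7935489) = 1/(-3088782 + 7935489) = 1/4846707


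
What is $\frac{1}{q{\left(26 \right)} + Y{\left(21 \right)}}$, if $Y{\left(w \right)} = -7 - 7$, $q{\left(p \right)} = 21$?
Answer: $\frac{1}{7} \approx 0.14286$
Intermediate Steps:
$Y{\left(w \right)} = -14$ ($Y{\left(w \right)} = -7 - 7 = -14$)
$\frac{1}{q{\left(26 \right)} + Y{\left(21 \right)}} = \frac{1}{21 - 14} = \frac{1}{7}$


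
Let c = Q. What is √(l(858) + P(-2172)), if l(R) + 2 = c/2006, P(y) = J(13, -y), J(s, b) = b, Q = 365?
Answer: √8732890310/2006 ≈ 46.585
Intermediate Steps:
c = 365
P(y) = -y
l(R) = -3647/2006 (l(R) = -2 + 365/2006 = -3647/2006)
√(l(858) + P(-2172)) = √(-3647/2006 - 1*(-2172)) = √(-3647/2006 + 2172) = √(4353385/2006) = √8732890310/2006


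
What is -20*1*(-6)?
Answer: 120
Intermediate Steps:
-20*1*(-6) = -20*(-6) = 120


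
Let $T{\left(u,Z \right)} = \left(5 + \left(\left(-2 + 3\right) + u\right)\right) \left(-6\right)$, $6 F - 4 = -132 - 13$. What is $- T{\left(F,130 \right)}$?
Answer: $-105$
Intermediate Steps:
$F = - \frac{47}{2}$ ($F = \frac{2}{3} + \frac{-132 - 13}{6} = \frac{2}{3} + \frac{1}{6} \left(-145\right) = \frac{2}{3} - \frac{145}{6} = - \frac{47}{2} \approx -23.5$)
$T{\left(u,Z \right)} = -36 - 6 u$ ($T{\left(u,Z \right)} = \left(5 + \left(1 + u\right)\right) \left(-6\right) = \left(6 + u\right) \left(-6\right) = -36 - 6 u$)
$- T{\left(F,130 \right)} = - (-36 - -141) = - (-36 + 141) = \left(-1\right) 105 = -105$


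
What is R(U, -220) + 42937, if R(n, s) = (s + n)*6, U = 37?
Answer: 41839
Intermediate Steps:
R(n, s) = 6*n + 6*s (R(n, s) = (n + s)*6 = 6*n + 6*s)
R(U, -220) + 42937 = (6*37 + 6*(-220)) + 42937 = (222 - 1320) + 42937 = -1098 + 42937 = 41839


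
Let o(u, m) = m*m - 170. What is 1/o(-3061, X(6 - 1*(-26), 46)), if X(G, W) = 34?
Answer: 1/986 ≈ 0.0010142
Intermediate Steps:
o(u, m) = -170 + m² (o(u, m) = m² - 170 = -170 + m²)
1/o(-3061, X(6 - 1*(-26), 46)) = 1/(-170 + 34²) = 1/(-170 + 1156) = 1/986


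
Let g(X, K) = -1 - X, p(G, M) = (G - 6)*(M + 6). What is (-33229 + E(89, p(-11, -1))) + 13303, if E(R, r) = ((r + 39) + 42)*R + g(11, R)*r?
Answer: -19262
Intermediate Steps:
p(G, M) = (-6 + G)*(6 + M)
E(R, r) = -12*r + R*(81 + r) (E(R, r) = ((r + 39) + 42)*R + (-1 - 1*11)*r = ((39 + r) + 42)*R + (-1 - 11)*r = (81 + r)*R - 12*r = R*(81 + r) - 12*r = -12*r + R*(81 + r))
(-33229 + E(89, p(-11, -1))) + 13303 = (-33229 + (-12*(-36 - 6*(-1) + 6*(-11) - 11*(-1)) + 81*89 + 89*(-36 - 6*(-1) + 6*(-11) - 11*(-1)))) + 13303 = (-33229 + (-12*(-36 + 6 - 66 + 11) + 7209 + 89*(-36 + 6 - 66 + 11))) + 13303 = (-33229 + (-12*(-85) + 7209 + 89*(-85))) + 13303 = (-33229 + (1020 + 7209 - 7565)) + 13303 = (-33229 + 664) + 13303 = -32565 + 13303 = -19262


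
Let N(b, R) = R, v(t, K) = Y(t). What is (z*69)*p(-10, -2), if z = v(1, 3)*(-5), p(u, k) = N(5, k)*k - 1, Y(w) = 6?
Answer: -6210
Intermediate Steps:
v(t, K) = 6
p(u, k) = -1 + k² (p(u, k) = k*k - 1 = k² - 1 = -1 + k²)
z = -30 (z = 6*(-5) = -30)
(z*69)*p(-10, -2) = (-30*69)*(-1 + (-2)²) = -2070*(-1 + 4) = -2070*3 = -6210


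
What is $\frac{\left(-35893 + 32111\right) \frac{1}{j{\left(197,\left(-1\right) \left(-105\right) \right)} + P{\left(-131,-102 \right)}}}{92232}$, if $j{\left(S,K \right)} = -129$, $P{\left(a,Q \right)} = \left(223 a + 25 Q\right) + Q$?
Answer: $\frac{31}{24187464} \approx 1.2817 \cdot 10^{-6}$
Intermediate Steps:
$P{\left(a,Q \right)} = 26 Q + 223 a$ ($P{\left(a,Q \right)} = \left(25 Q + 223 a\right) + Q = 26 Q + 223 a$)
$\frac{\left(-35893 + 32111\right) \frac{1}{j{\left(197,\left(-1\right) \left(-105\right) \right)} + P{\left(-131,-102 \right)}}}{92232} = \frac{\left(-35893 + 32111\right) \frac{1}{-129 + \left(26 \left(-102\right) + 223 \left(-131\right)\right)}}{92232} = - \frac{3782}{-129 - 31865} \cdot \frac{1}{92232} = - \frac{3782}{-31994} \cdot \frac{1}{92232} = \left(-3782\right) \left(- \frac{1}{31994}\right) \frac{1}{92232} = \frac{1891}{15997} \cdot \frac{1}{92232} = \frac{31}{24187464}$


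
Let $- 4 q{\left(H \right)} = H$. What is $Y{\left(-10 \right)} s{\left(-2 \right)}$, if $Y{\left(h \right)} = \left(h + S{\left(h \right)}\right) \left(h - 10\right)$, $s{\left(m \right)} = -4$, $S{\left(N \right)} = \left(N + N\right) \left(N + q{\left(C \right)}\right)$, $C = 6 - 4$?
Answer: $16000$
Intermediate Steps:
$C = 2$ ($C = 6 - 4 = 2$)
$q{\left(H \right)} = - \frac{H}{4}$
$S{\left(N \right)} = 2 N \left(- \frac{1}{2} + N\right)$ ($S{\left(N \right)} = \left(N + N\right) \left(N - \frac{1}{2}\right) = 2 N \left(N - \frac{1}{2}\right) = 2 N \left(- \frac{1}{2} + N\right)$)
$Y{\left(h \right)} = \left(-10 + h\right) \left(h + h \left(-1 + 2 h\right)\right)$ ($Y{\left(h \right)} = \left(h + h \left(-1 + 2 h\right)\right) \left(h - 10\right) = \left(h + h \left(-1 + 2 h\right)\right) \left(-10 + h\right) = \left(-10 + h\right) \left(h + h \left(-1 + 2 h\right)\right)$)
$Y{\left(-10 \right)} s{\left(-2 \right)} = 2 \left(-10\right)^{2} \left(-10 - 10\right) \left(-4\right) = 2 \cdot 100 \left(-20\right) \left(-4\right) = \left(-4000\right) \left(-4\right) = 16000$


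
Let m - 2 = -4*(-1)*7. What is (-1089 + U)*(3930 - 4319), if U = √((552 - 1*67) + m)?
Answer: 423621 - 389*√515 ≈ 4.1479e+5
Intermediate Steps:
m = 30 (m = 2 - 4*(-1)*7 = 2 + 4*7 = 2 + 28 = 30)
U = √515 (U = √((552 - 1*67) + 30) = √((552 - 67) + 30) = √(485 + 30) = √515 ≈ 22.694)
(-1089 + U)*(3930 - 4319) = (-1089 + √515)*(3930 - 4319) = (-1089 + √515)*(-389) = 423621 - 389*√515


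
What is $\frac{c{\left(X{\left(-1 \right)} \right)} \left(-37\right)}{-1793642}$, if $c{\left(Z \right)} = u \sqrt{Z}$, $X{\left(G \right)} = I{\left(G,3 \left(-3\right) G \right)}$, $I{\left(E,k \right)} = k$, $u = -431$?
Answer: $- \frac{47841}{1793642} \approx -0.026673$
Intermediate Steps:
$X{\left(G \right)} = - 9 G$ ($X{\left(G \right)} = 3 \left(-3\right) G = - 9 G$)
$c{\left(Z \right)} = - 431 \sqrt{Z}$
$\frac{c{\left(X{\left(-1 \right)} \right)} \left(-37\right)}{-1793642} = \frac{- 431 \sqrt{\left(-9\right) \left(-1\right)} \left(-37\right)}{-1793642} = - 431 \sqrt{9} \left(-37\right) \left(- \frac{1}{1793642}\right) = \left(-431\right) 3 \left(-37\right) \left(- \frac{1}{1793642}\right) = \left(-1293\right) \left(-37\right) \left(- \frac{1}{1793642}\right) = 47841 \left(- \frac{1}{1793642}\right) = - \frac{47841}{1793642}$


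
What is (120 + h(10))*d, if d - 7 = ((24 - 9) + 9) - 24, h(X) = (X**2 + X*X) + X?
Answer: 2310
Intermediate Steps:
h(X) = X + 2*X**2 (h(X) = (X**2 + X**2) + X = 2*X**2 + X = X + 2*X**2)
d = 7 (d = 7 + (((24 - 9) + 9) - 24) = 7 + ((15 + 9) - 24) = 7 + (24 - 24) = 7 + 0 = 7)
(120 + h(10))*d = (120 + 10*(1 + 2*10))*7 = (120 + 10*(1 + 20))*7 = (120 + 10*21)*7 = (120 + 210)*7 = 330*7 = 2310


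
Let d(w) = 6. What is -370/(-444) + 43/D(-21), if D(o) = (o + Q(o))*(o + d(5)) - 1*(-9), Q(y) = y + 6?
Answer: 1001/1098 ≈ 0.91166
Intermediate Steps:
Q(y) = 6 + y
D(o) = 9 + (6 + o)*(6 + 2*o) (D(o) = (o + (6 + o))*(o + 6) - 1*(-9) = (6 + 2*o)*(6 + o) + 9 = (6 + o)*(6 + 2*o) + 9 = 9 + (6 + o)*(6 + 2*o))
-370/(-444) + 43/D(-21) = -370/(-444) + 43/(45 + 2*(-21)² + 18*(-21)) = -370*(-1/444) + 43/(45 + 2*441 - 378) = ⅚ + 43/(45 + 882 - 378) = ⅚ + 43/549 = 1001/1098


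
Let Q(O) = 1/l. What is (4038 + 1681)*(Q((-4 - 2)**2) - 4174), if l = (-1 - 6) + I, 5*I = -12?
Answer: -1121970577/47 ≈ -2.3872e+7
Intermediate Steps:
I = -12/5 (I = (1/5)*(-12) = -12/5 ≈ -2.4000)
l = -47/5 (l = (-1 - 6) - 12/5 = -7 - 12/5 = -47/5 ≈ -9.4000)
Q(O) = -5/47 (Q(O) = 1/(-47/5) = -5/47)
(4038 + 1681)*(Q((-4 - 2)**2) - 4174) = (4038 + 1681)*(-5/47 - 4174) = 5719*(-196183/47) = -1121970577/47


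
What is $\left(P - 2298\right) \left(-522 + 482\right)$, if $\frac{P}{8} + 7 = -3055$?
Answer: $1071760$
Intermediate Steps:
$P = -24496$ ($P = -56 + 8 \left(-3055\right) = -56 - 24440 = -24496$)
$\left(P - 2298\right) \left(-522 + 482\right) = \left(-24496 - 2298\right) \left(-522 + 482\right) = \left(-26794\right) \left(-40\right) = 1071760$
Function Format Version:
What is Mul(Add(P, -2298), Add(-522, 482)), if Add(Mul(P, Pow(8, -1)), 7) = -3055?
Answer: 1071760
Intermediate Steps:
P = -24496 (P = Add(-56, Mul(8, -3055)) = Add(-56, -24440) = -24496)
Mul(Add(P, -2298), Add(-522, 482)) = Mul(Add(-24496, -2298), Add(-522, 482)) = Mul(-26794, -40) = 1071760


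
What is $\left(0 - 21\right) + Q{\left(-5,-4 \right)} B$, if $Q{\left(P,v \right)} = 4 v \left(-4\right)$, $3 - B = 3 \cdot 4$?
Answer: $-597$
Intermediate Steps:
$B = -9$ ($B = 3 - 3 \cdot 4 = 3 - 12 = -9$)
$Q{\left(P,v \right)} = - 16 v$
$\left(0 - 21\right) + Q{\left(-5,-4 \right)} B = \left(0 - 21\right) + \left(-16\right) \left(-4\right) \left(-9\right) = \left(0 - 21\right) + 64 \left(-9\right) = -21 - 576 = -597$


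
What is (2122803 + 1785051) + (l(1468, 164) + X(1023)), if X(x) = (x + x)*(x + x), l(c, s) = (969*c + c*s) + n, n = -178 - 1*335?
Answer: 9756701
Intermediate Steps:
n = -513 (n = -178 - 335 = -513)
l(c, s) = -513 + 969*c + c*s (l(c, s) = (969*c + c*s) - 513 = -513 + 969*c + c*s)
X(x) = 4*x² (X(x) = (2*x)*(2*x) = 4*x²)
(2122803 + 1785051) + (l(1468, 164) + X(1023)) = (2122803 + 1785051) + ((-513 + 969*1468 + 1468*164) + 4*1023²) = 3907854 + ((-513 + 1422492 + 240752) + 4*1046529) = 3907854 + (1662731 + 4186116) = 3907854 + 5848847 = 9756701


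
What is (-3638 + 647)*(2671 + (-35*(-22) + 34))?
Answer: -10393725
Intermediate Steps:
(-3638 + 647)*(2671 + (-35*(-22) + 34)) = -2991*(2671 + (770 + 34)) = -2991*(2671 + 804) = -2991*3475 = -10393725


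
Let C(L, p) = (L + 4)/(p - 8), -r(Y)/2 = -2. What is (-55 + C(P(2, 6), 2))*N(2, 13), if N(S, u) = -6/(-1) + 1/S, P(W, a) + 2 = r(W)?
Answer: -364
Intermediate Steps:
r(Y) = 4 (r(Y) = -2*(-2) = 4)
P(W, a) = 2 (P(W, a) = -2 + 4 = 2)
C(L, p) = (4 + L)/(-8 + p)
N(S, u) = 6 + 1/S (N(S, u) = -6*(-1) + 1/S = 6 + 1/S)
(-55 + C(P(2, 6), 2))*N(2, 13) = (-55 + (4 + 2)/(-8 + 2))*(6 + 1/2) = (-55 + 6/(-6))*(6 + 1/2) = (-55 - 1/6*6)*(13/2) = (-55 - 1)*(13/2) = -56*13/2 = -364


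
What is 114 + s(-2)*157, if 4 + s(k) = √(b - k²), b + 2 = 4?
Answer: -514 + 157*I*√2 ≈ -514.0 + 222.03*I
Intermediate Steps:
b = 2 (b = -2 + 4 = 2)
s(k) = -4 + √(2 - k²)
114 + s(-2)*157 = 114 + (-4 + √(2 - 1*(-2)²))*157 = 114 + (-4 + √(2 - 1*4))*157 = 114 + (-4 + √(2 - 4))*157 = 114 + (-4 + √(-2))*157 = 114 + (-4 + I*√2)*157 = 114 + (-628 + 157*I*√2) = -514 + 157*I*√2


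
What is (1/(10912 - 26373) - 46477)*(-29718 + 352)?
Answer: 21101846650668/15461 ≈ 1.3648e+9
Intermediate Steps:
(1/(10912 - 26373) - 46477)*(-29718 + 352) = (1/(-15461) - 46477)*(-29366) = (-1/15461 - 46477)*(-29366) = -718580898/15461*(-29366) = 21101846650668/15461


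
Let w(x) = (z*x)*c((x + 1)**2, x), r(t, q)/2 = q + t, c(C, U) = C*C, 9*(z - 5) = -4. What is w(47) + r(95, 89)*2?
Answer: 1136591584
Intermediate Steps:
z = 41/9 (z = 5 + (1/9)*(-4) = 5 - 4/9 = 41/9 ≈ 4.5556)
c(C, U) = C**2
r(t, q) = 2*q + 2*t (r(t, q) = 2*(q + t) = 2*q + 2*t)
w(x) = 41*x*(1 + x)**4/9 (w(x) = (41*x/9)*((x + 1)**2)**2 = (41*x/9)*((1 + x)**2)**2 = (41*x/9)*(1 + x)**4 = 41*x*(1 + x)**4/9)
w(47) + r(95, 89)*2 = (41/9)*47*(1 + 47)**4 + (2*89 + 2*95)*2 = (41/9)*47*48**4 + (178 + 190)*2 = (41/9)*47*5308416 + 368*2 = 1136590848 + 736 = 1136591584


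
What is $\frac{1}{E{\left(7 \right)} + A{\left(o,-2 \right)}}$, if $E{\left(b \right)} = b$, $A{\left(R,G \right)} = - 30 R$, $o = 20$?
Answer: $- \frac{1}{593} \approx -0.0016863$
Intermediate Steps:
$\frac{1}{E{\left(7 \right)} + A{\left(o,-2 \right)}} = \frac{1}{7 - 600} = \frac{1}{-593} = - \frac{1}{593}$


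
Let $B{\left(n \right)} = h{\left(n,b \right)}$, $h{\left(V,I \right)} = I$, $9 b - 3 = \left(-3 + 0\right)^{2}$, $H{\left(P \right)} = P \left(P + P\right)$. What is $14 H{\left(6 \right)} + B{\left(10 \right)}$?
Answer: $\frac{3028}{3} \approx 1009.3$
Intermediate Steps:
$H{\left(P \right)} = 2 P^{2}$ ($H{\left(P \right)} = P 2 P = 2 P^{2}$)
$b = \frac{4}{3}$ ($b = \frac{1}{3} + \frac{\left(-3 + 0\right)^{2}}{9} = \frac{1}{3} + \frac{\left(-3\right)^{2}}{9} = \frac{1}{3} + \frac{1}{9} \cdot 9 = \frac{1}{3} + 1 = \frac{4}{3} \approx 1.3333$)
$B{\left(n \right)} = \frac{4}{3}$
$14 H{\left(6 \right)} + B{\left(10 \right)} = 14 \cdot 2 \cdot 6^{2} + \frac{4}{3} = 14 \cdot 2 \cdot 36 + \frac{4}{3} = 14 \cdot 72 + \frac{4}{3} = 1008 + \frac{4}{3} = \frac{3028}{3}$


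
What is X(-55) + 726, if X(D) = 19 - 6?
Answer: 739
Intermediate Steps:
X(D) = 13
X(-55) + 726 = 13 + 726 = 739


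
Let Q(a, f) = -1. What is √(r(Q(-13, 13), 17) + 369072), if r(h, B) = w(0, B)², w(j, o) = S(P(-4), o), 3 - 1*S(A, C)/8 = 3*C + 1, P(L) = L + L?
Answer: 4*√32671 ≈ 723.00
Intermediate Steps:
P(L) = 2*L
S(A, C) = 16 - 24*C (S(A, C) = 24 - 8*(3*C + 1) = 24 - 8*(1 + 3*C) = 24 + (-8 - 24*C) = 16 - 24*C)
w(j, o) = 16 - 24*o
r(h, B) = (16 - 24*B)²
√(r(Q(-13, 13), 17) + 369072) = √(64*(-2 + 3*17)² + 369072) = √(64*(-2 + 51)² + 369072) = √(64*49² + 369072) = √(64*2401 + 369072) = √(153664 + 369072) = √522736 = 4*√32671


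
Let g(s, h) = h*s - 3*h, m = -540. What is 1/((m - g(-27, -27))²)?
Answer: 1/1822500 ≈ 5.4870e-7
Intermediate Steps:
g(s, h) = -3*h + h*s
1/((m - g(-27, -27))²) = 1/((-540 - (-27)*(-3 - 27))²) = 1/((-540 - (-27)*(-30))²) = 1/((-540 - 1*810)²) = 1/((-540 - 810)²) = 1/((-1350)²) = 1/1822500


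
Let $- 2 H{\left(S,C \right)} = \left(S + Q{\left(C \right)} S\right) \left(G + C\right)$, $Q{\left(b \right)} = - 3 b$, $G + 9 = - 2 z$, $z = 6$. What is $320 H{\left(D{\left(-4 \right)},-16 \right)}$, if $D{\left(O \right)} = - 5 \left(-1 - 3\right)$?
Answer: $5801600$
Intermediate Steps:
$G = -21$ ($G = -9 - 12 = -21$)
$D{\left(O \right)} = 20$ ($D{\left(O \right)} = \left(-5\right) \left(-4\right) = 20$)
$H{\left(S,C \right)} = - \frac{\left(-21 + C\right) \left(S - 3 C S\right)}{2}$ ($H{\left(S,C \right)} = - \frac{\left(S + - 3 C S\right) \left(-21 + C\right)}{2} = - \frac{\left(S - 3 C S\right) \left(-21 + C\right)}{2} = - \frac{\left(-21 + C\right) \left(S - 3 C S\right)}{2}$)
$320 H{\left(D{\left(-4 \right)},-16 \right)} = 320 \cdot \frac{1}{2} \cdot 20 \left(21 - -1024 + 3 \left(-16\right)^{2}\right) = 320 \cdot \frac{1}{2} \cdot 20 \left(21 + 1024 + 3 \cdot 256\right) = 320 \cdot \frac{1}{2} \cdot 20 \left(21 + 1024 + 768\right) = 320 \cdot \frac{1}{2} \cdot 20 \cdot 1813 = 320 \cdot 18130 = 5801600$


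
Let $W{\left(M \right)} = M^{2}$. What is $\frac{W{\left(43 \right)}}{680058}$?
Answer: $\frac{1849}{680058} \approx 0.0027189$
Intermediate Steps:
$\frac{W{\left(43 \right)}}{680058} = \frac{43^{2}}{680058} = 1849 \cdot \frac{1}{680058} = \frac{1849}{680058}$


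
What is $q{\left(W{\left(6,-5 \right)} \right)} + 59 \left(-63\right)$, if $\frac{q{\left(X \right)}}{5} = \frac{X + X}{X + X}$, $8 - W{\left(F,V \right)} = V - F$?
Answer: $-3712$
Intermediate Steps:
$W{\left(F,V \right)} = 8 + F - V$ ($W{\left(F,V \right)} = 8 - \left(V - F\right) = 8 + \left(F - V\right) = 8 + F - V$)
$q{\left(X \right)} = 5$ ($q{\left(X \right)} = 5 \frac{X + X}{X + X} = 5 \frac{2 X}{2 X} = 5 \cdot 2 X \frac{1}{2 X} = 5 \cdot 1 = 5$)
$q{\left(W{\left(6,-5 \right)} \right)} + 59 \left(-63\right) = 5 + 59 \left(-63\right) = 5 - 3717 = -3712$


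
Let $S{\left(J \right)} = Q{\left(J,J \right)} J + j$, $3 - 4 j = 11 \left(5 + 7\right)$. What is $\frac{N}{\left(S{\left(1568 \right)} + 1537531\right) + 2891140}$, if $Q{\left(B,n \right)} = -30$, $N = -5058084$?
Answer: $- \frac{20232336}{17526395} \approx -1.1544$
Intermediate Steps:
$j = - \frac{129}{4}$ ($j = \frac{3}{4} - \frac{11 \left(5 + 7\right)}{4} = \frac{3}{4} - \frac{11 \cdot 12}{4} = \frac{3}{4} - 33 = - \frac{129}{4} \approx -32.25$)
$S{\left(J \right)} = - \frac{129}{4} - 30 J$ ($S{\left(J \right)} = - 30 J - \frac{129}{4} = - \frac{129}{4} - 30 J$)
$\frac{N}{\left(S{\left(1568 \right)} + 1537531\right) + 2891140} = - \frac{5058084}{\left(\left(- \frac{129}{4} - 47040\right) + 1537531\right) + 2891140} = - \frac{5058084}{\left(- \frac{188289}{4} + 1537531\right) + 2891140} = - \frac{5058084}{\frac{5961835}{4} + 2891140} = - \frac{5058084}{\frac{17526395}{4}} = \left(-5058084\right) \frac{4}{17526395} = - \frac{20232336}{17526395}$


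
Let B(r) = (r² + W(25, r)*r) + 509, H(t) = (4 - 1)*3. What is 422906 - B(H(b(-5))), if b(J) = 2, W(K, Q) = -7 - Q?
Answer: 422460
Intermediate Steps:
H(t) = 9 (H(t) = 3*3 = 9)
B(r) = 509 + r² + r*(-7 - r) (B(r) = (r² + (-7 - r)*r) + 509 = (r² + r*(-7 - r)) + 509 = 509 + r² + r*(-7 - r))
422906 - B(H(b(-5))) = 422906 - (509 - 7*9) = 422906 - (509 - 63) = 422906 - 1*446 = 422906 - 446 = 422460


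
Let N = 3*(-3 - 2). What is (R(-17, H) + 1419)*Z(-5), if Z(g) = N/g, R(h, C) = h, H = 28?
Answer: 4206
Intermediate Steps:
N = -15 (N = 3*(-5) = -15)
Z(g) = -15/g
(R(-17, H) + 1419)*Z(-5) = (-17 + 1419)*(-15/(-5)) = 1402*(-15*(-1/5)) = 1402*3 = 4206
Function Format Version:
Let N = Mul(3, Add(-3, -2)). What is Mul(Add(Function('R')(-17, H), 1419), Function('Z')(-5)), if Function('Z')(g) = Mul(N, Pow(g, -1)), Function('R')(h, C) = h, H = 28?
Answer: 4206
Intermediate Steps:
N = -15 (N = Mul(3, -5) = -15)
Function('Z')(g) = Mul(-15, Pow(g, -1))
Mul(Add(Function('R')(-17, H), 1419), Function('Z')(-5)) = Mul(Add(-17, 1419), Mul(-15, Pow(-5, -1))) = Mul(1402, Mul(-15, Rational(-1, 5))) = Mul(1402, 3) = 4206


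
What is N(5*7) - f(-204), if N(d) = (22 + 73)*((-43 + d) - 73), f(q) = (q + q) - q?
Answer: -7491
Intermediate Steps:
f(q) = q (f(q) = 2*q - q = q)
N(d) = -11020 + 95*d (N(d) = 95*(-116 + d) = -11020 + 95*d)
N(5*7) - f(-204) = (-11020 + 95*(5*7)) - 1*(-204) = (-11020 + 95*35) + 204 = (-11020 + 3325) + 204 = -7695 + 204 = -7491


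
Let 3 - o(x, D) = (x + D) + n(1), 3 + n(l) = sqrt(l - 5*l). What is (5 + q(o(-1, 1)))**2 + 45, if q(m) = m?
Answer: 162 - 44*I ≈ 162.0 - 44.0*I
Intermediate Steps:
n(l) = -3 + 2*sqrt(-l) (n(l) = -3 + sqrt(l - 5*l) = -3 + sqrt(-4*l) = -3 + 2*sqrt(-l))
o(x, D) = 6 - D - x - 2*I (o(x, D) = 3 - ((x + D) + (-3 + 2*sqrt(-1*1))) = 3 - ((D + x) + (-3 + 2*sqrt(-1))) = 3 - ((D + x) + (-3 + 2*I)) = 3 - (-3 + D + x + 2*I) = 3 + (3 - D - x - 2*I) = 6 - D - x - 2*I)
(5 + q(o(-1, 1)))**2 + 45 = (5 + (6 - 1*1 - 1*(-1) - 2*I))**2 + 45 = (5 + (6 - 1 + 1 - 2*I))**2 + 45 = (5 + (6 - 2*I))**2 + 45 = (11 - 2*I)**2 + 45 = 45 + (11 - 2*I)**2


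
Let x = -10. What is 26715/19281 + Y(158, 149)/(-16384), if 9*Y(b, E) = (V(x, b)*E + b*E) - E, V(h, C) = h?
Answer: 390775033/315899904 ≈ 1.2370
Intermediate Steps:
Y(b, E) = -11*E/9 + E*b/9 (Y(b, E) = ((-10*E + b*E) - E)/9 = ((-10*E + E*b) - E)/9 = (-11*E + E*b)/9 = -11*E/9 + E*b/9)
26715/19281 + Y(158, 149)/(-16384) = 26715/19281 + ((1/9)*149*(-11 + 158))/(-16384) = 26715*(1/19281) + ((1/9)*149*147)*(-1/16384) = 8905/6427 + (7301/3)*(-1/16384) = 8905/6427 - 7301/49152 = 390775033/315899904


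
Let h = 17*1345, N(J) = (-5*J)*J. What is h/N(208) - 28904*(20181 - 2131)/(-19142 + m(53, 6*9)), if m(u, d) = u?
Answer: 22571485646803/825866496 ≈ 27331.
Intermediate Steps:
N(J) = -5*J²
h = 22865
h/N(208) - 28904*(20181 - 2131)/(-19142 + m(53, 6*9)) = 22865/((-5*208²)) - 28904*(20181 - 2131)/(-19142 + 53) = 22865/((-5*43264)) - 28904/((-19089/18050)) = 22865/(-216320) - 28904/((-19089*1/18050)) = 22865*(-1/216320) - 28904/(-19089/18050) = -4573/43264 - 28904*(-18050/19089) = -4573/43264 + 521717200/19089 = 22571485646803/825866496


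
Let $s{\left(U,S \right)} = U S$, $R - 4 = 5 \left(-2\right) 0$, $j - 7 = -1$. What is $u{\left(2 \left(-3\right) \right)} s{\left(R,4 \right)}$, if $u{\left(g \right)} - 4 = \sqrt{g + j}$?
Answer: $64$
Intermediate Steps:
$j = 6$ ($j = 7 - 1 = 6$)
$R = 4$ ($R = 4 + 5 \left(-2\right) 0 = 4 - 0 = 4 + 0 = 4$)
$u{\left(g \right)} = 4 + \sqrt{6 + g}$ ($u{\left(g \right)} = 4 + \sqrt{g + 6} = 4 + \sqrt{6 + g}$)
$s{\left(U,S \right)} = S U$
$u{\left(2 \left(-3\right) \right)} s{\left(R,4 \right)} = \left(4 + \sqrt{6 + 2 \left(-3\right)}\right) 4 \cdot 4 = \left(4 + \sqrt{6 - 6}\right) 16 = \left(4 + \sqrt{0}\right) 16 = \left(4 + 0\right) 16 = 4 \cdot 16 = 64$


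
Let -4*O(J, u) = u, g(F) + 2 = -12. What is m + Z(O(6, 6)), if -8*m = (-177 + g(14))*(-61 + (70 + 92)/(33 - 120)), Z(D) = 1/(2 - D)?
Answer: -2436887/1624 ≈ -1500.5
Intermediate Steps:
g(F) = -14 (g(F) = -2 - 12 = -14)
O(J, u) = -u/4
m = -348193/232 (m = -(-177 - 14)*(-61 + (70 + 92)/(33 - 120))/8 = -(-191)*(-61 + 162/(-87))/8 = -(-191)*(-61 + 162*(-1/87))/8 = -(-191)*(-61 - 54/29)/8 = -(-191)*(-1823)/(8*29) = -⅛*348193/29 = -348193/232 ≈ -1500.8)
m + Z(O(6, 6)) = -348193/232 - 1/(-2 - ¼*6) = -348193/232 - 1/(-2 - 3/2) = -348193/232 - 1/(-7/2) = -348193/232 - 1*(-2/7) = -348193/232 + 2/7 = -2436887/1624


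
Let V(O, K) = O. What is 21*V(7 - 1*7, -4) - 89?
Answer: -89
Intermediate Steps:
21*V(7 - 1*7, -4) - 89 = 21*(7 - 1*7) - 89 = 21*(7 - 7) - 89 = 21*0 - 89 = 0 - 89 = -89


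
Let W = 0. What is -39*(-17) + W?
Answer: 663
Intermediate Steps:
-39*(-17) + W = -39*(-17) + 0 = 663 + 0 = 663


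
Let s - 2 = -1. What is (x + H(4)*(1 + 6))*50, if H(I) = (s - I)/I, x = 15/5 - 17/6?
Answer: -1525/6 ≈ -254.17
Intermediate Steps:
s = 1 (s = 2 - 1 = 1)
x = ⅙ (x = 15*(⅕) - 17*⅙ = 3 - 17/6 = ⅙ ≈ 0.16667)
H(I) = (1 - I)/I
(x + H(4)*(1 + 6))*50 = (⅙ + ((1 - 1*4)/4)*(1 + 6))*50 = (⅙ + ((1 - 4)/4)*7)*50 = (⅙ + ((¼)*(-3))*7)*50 = (⅙ - ¾*7)*50 = (⅙ - 21/4)*50 = -61/12*50 = -1525/6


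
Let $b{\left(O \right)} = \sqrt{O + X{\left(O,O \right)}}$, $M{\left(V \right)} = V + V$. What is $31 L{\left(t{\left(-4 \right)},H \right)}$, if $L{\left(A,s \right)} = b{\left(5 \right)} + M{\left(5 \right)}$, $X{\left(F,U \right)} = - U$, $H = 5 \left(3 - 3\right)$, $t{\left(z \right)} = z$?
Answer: $310$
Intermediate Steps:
$M{\left(V \right)} = 2 V$
$H = 0$ ($H = 5 \cdot 0 = 0$)
$b{\left(O \right)} = 0$ ($b{\left(O \right)} = \sqrt{O - O} = \sqrt{0} = 0$)
$L{\left(A,s \right)} = 10$ ($L{\left(A,s \right)} = 0 + 2 \cdot 5 = 0 + 10 = 10$)
$31 L{\left(t{\left(-4 \right)},H \right)} = 31 \cdot 10 = 310$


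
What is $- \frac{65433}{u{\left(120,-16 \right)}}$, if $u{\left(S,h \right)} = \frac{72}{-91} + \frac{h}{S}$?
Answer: $\frac{89316045}{1262} \approx 70773.0$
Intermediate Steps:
$u{\left(S,h \right)} = - \frac{72}{91} + \frac{h}{S}$ ($u{\left(S,h \right)} = 72 \left(- \frac{1}{91}\right) + \frac{h}{S} = - \frac{72}{91} + \frac{h}{S}$)
$- \frac{65433}{u{\left(120,-16 \right)}} = - \frac{65433}{- \frac{72}{91} - \frac{16}{120}} = - \frac{65433}{- \frac{72}{91} - \frac{2}{15}} = - \frac{65433}{- \frac{1262}{1365}} = \left(-65433\right) \left(- \frac{1365}{1262}\right) = \frac{89316045}{1262}$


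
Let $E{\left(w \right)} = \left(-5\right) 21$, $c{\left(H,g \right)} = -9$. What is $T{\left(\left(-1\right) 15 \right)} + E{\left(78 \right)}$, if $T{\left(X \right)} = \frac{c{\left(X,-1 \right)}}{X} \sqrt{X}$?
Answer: $-105 + \frac{3 i \sqrt{15}}{5} \approx -105.0 + 2.3238 i$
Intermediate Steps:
$E{\left(w \right)} = -105$
$T{\left(X \right)} = - \frac{9}{\sqrt{X}}$ ($T{\left(X \right)} = - \frac{9}{X} \sqrt{X} = - \frac{9}{\sqrt{X}}$)
$T{\left(\left(-1\right) 15 \right)} + E{\left(78 \right)} = - \frac{9}{i \sqrt{15}} - 105 = - 9 \left(- \frac{i \sqrt{15}}{15}\right) - 105 = \frac{3 i \sqrt{15}}{5} - 105 = -105 + \frac{3 i \sqrt{15}}{5}$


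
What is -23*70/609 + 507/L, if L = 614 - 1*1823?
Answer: -8261/2697 ≈ -3.0630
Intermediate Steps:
L = -1209 (L = 614 - 1823 = -1209)
-23*70/609 + 507/L = -23*70/609 + 507/(-1209) = -1610*1/609 + 507*(-1/1209) = -230/87 - 13/31 = -8261/2697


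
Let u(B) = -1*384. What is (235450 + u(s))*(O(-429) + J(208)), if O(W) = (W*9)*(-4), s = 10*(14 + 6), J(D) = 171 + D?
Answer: 3719449318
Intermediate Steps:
s = 200 (s = 10*20 = 200)
O(W) = -36*W (O(W) = (9*W)*(-4) = -36*W)
u(B) = -384
(235450 + u(s))*(O(-429) + J(208)) = (235450 - 384)*(-36*(-429) + (171 + 208)) = 235066*(15444 + 379) = 235066*15823 = 3719449318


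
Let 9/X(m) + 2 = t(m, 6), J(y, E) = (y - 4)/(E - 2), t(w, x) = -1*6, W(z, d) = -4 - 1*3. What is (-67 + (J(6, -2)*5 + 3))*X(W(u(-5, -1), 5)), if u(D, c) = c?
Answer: 1197/16 ≈ 74.813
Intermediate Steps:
W(z, d) = -7 (W(z, d) = -4 - 3 = -7)
t(w, x) = -6
J(y, E) = (-4 + y)/(-2 + E)
X(m) = -9/8 (X(m) = 9/(-2 - 6) = 9/(-8) = 9*(-⅛) = -9/8)
(-67 + (J(6, -2)*5 + 3))*X(W(u(-5, -1), 5)) = (-67 + (((-4 + 6)/(-2 - 2))*5 + 3))*(-9/8) = (-67 + ((2/(-4))*5 + 3))*(-9/8) = (-67 + (-¼*2*5 + 3))*(-9/8) = (-67 + (-½*5 + 3))*(-9/8) = (-67 + (-5/2 + 3))*(-9/8) = (-67 + ½)*(-9/8) = -133/2*(-9/8) = 1197/16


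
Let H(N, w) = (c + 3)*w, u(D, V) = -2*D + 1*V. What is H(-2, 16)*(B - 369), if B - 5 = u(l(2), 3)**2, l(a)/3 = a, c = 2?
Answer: -22640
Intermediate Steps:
l(a) = 3*a
u(D, V) = V - 2*D (u(D, V) = -2*D + V = V - 2*D)
B = 86 (B = 5 + (3 - 6*2)**2 = 5 + (3 - 2*6)**2 = 5 + (3 - 12)**2 = 5 + (-9)**2 = 5 + 81 = 86)
H(N, w) = 5*w (H(N, w) = (2 + 3)*w = 5*w)
H(-2, 16)*(B - 369) = (5*16)*(86 - 369) = 80*(-283) = -22640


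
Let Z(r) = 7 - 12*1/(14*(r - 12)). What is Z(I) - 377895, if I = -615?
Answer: -552850142/1463 ≈ -3.7789e+5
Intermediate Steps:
Z(r) = 7 - 12/(-168 + 14*r) (Z(r) = 7 - 12*1/(14*(-12 + r)) = 7 - 12/(-168 + 14*r))
Z(I) - 377895 = (-594 + 49*(-615))/(7*(-12 - 615)) - 377895 = (⅐)*(-594 - 30135)/(-627) - 377895 = (⅐)*(-1/627)*(-30729) - 377895 = 10243/1463 - 377895 = -552850142/1463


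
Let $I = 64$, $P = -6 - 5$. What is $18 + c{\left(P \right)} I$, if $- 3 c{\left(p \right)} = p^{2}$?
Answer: $- \frac{7690}{3} \approx -2563.3$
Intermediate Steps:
$P = -11$
$c{\left(p \right)} = - \frac{p^{2}}{3}$
$18 + c{\left(P \right)} I = 18 + - \frac{\left(-11\right)^{2}}{3} \cdot 64 = 18 + \left(- \frac{1}{3}\right) 121 \cdot 64 = 18 - \frac{7744}{3} = - \frac{7690}{3}$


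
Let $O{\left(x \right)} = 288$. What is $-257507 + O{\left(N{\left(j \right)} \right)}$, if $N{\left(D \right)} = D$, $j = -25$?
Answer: $-257219$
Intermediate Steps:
$-257507 + O{\left(N{\left(j \right)} \right)} = -257507 + 288 = -257219$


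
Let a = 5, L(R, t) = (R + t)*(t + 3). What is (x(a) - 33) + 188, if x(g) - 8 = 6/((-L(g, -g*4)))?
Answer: 13853/85 ≈ 162.98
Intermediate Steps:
L(R, t) = (3 + t)*(R + t) (L(R, t) = (R + t)*(3 + t) = (3 + t)*(R + t))
x(g) = 8 + 6/(-12*g² + 9*g) (x(g) = 8 + 6/((-((-g*4)² + 3*g + 3*(-g*4) + g*(-g*4)))) = 8 + 6/((-((-4*g)² + 3*g + 3*(-4*g) + g*(-4*g)))) = 8 + 6/((-(16*g² + 3*g - 12*g - 4*g²))) = 8 + 6/((-(-9*g + 12*g²))) = 8 + 6/(-12*g² + 9*g))
(x(a) - 33) + 188 = (2*(-1 - 12*5 + 16*5²)/(5*(-3 + 4*5)) - 33) + 188 = (2*(⅕)*(-1 - 60 + 16*25)/(-3 + 20) - 33) + 188 = (2*(⅕)*(-1 - 60 + 400)/17 - 33) + 188 = (2*(⅕)*(1/17)*339 - 33) + 188 = (678/85 - 33) + 188 = -2127/85 + 188 = 13853/85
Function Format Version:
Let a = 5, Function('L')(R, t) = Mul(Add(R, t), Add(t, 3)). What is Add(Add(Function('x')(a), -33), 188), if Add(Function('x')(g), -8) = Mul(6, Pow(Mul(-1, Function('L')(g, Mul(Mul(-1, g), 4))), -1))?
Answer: Rational(13853, 85) ≈ 162.98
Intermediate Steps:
Function('L')(R, t) = Mul(Add(3, t), Add(R, t)) (Function('L')(R, t) = Mul(Add(R, t), Add(3, t)) = Mul(Add(3, t), Add(R, t)))
Function('x')(g) = Add(8, Mul(6, Pow(Add(Mul(-12, Pow(g, 2)), Mul(9, g)), -1))) (Function('x')(g) = Add(8, Mul(6, Pow(Mul(-1, Add(Pow(Mul(Mul(-1, g), 4), 2), Mul(3, g), Mul(3, Mul(Mul(-1, g), 4)), Mul(g, Mul(Mul(-1, g), 4)))), -1))) = Add(8, Mul(6, Pow(Mul(-1, Add(Pow(Mul(-4, g), 2), Mul(3, g), Mul(3, Mul(-4, g)), Mul(g, Mul(-4, g)))), -1))) = Add(8, Mul(6, Pow(Mul(-1, Add(Mul(16, Pow(g, 2)), Mul(3, g), Mul(-12, g), Mul(-4, Pow(g, 2)))), -1))) = Add(8, Mul(6, Pow(Mul(-1, Add(Mul(-9, g), Mul(12, Pow(g, 2)))), -1))) = Add(8, Mul(6, Pow(Add(Mul(-12, Pow(g, 2)), Mul(9, g)), -1))))
Add(Add(Function('x')(a), -33), 188) = Add(Add(Mul(2, Pow(5, -1), Pow(Add(-3, Mul(4, 5)), -1), Add(-1, Mul(-12, 5), Mul(16, Pow(5, 2)))), -33), 188) = Add(Add(Mul(2, Rational(1, 5), Pow(Add(-3, 20), -1), Add(-1, -60, Mul(16, 25))), -33), 188) = Add(Add(Mul(2, Rational(1, 5), Pow(17, -1), Add(-1, -60, 400)), -33), 188) = Add(Add(Mul(2, Rational(1, 5), Rational(1, 17), 339), -33), 188) = Add(Add(Rational(678, 85), -33), 188) = Add(Rational(-2127, 85), 188) = Rational(13853, 85)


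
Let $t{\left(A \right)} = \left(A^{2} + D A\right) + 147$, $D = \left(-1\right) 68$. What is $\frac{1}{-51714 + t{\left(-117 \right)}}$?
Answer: $- \frac{1}{29922} \approx -3.342 \cdot 10^{-5}$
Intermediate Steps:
$D = -68$
$t{\left(A \right)} = 147 + A^{2} - 68 A$ ($t{\left(A \right)} = \left(A^{2} - 68 A\right) + 147 = 147 + A^{2} - 68 A$)
$\frac{1}{-51714 + t{\left(-117 \right)}} = \frac{1}{-51714 + \left(147 + \left(-117\right)^{2} - -7956\right)} = \frac{1}{-51714 + \left(147 + 13689 + 7956\right)} = \frac{1}{-51714 + 21792} = \frac{1}{-29922} = - \frac{1}{29922}$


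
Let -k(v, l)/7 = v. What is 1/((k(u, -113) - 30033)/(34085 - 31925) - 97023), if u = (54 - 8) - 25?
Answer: -36/3493331 ≈ -1.0305e-5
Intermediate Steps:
u = 21 (u = 46 - 25 = 21)
k(v, l) = -7*v
1/((k(u, -113) - 30033)/(34085 - 31925) - 97023) = 1/((-7*21 - 30033)/(34085 - 31925) - 97023) = 1/((-147 - 30033)/2160 - 97023) = 1/(-30180*1/2160 - 97023) = 1/(-503/36 - 97023) = 1/(-3493331/36) = -36/3493331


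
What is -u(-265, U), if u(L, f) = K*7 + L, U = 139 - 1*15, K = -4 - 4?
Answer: 321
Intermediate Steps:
K = -8
U = 124 (U = 139 - 15 = 124)
u(L, f) = -56 + L (u(L, f) = -8*7 + L = -56 + L)
-u(-265, U) = -(-56 - 265) = -1*(-321) = 321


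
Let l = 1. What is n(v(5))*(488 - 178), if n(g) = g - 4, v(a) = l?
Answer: -930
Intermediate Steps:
v(a) = 1
n(g) = -4 + g
n(v(5))*(488 - 178) = (-4 + 1)*(488 - 178) = -3*310 = -930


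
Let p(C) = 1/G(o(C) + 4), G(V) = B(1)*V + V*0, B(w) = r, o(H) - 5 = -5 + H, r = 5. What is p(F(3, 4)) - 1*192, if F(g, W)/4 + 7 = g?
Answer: -11521/60 ≈ -192.02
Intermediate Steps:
o(H) = H (o(H) = 5 + (-5 + H) = H)
B(w) = 5
F(g, W) = -28 + 4*g
G(V) = 5*V (G(V) = 5*V + V*0 = 5*V + 0 = 5*V)
p(C) = 1/(20 + 5*C) (p(C) = 1/(5*(C + 4)) = 1/(5*(4 + C)) = 1/(20 + 5*C))
p(F(3, 4)) - 1*192 = 1/(5*(4 + (-28 + 4*3))) - 1*192 = 1/(5*(4 + (-28 + 12))) - 192 = 1/(5*(4 - 16)) - 192 = (1/5)/(-12) - 192 = (1/5)*(-1/12) - 192 = -1/60 - 192 = -11521/60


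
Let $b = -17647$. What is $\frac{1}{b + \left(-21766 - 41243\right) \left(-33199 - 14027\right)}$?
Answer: $\frac{1}{2975645387} \approx 3.3606 \cdot 10^{-10}$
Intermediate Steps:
$\frac{1}{b + \left(-21766 - 41243\right) \left(-33199 - 14027\right)} = \frac{1}{-17647 + \left(-21766 - 41243\right) \left(-33199 - 14027\right)} = \frac{1}{-17647 - -2975663034} = \frac{1}{-17647 + 2975663034} = \frac{1}{2975645387}$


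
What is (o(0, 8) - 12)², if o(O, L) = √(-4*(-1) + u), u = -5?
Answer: (12 - I)² ≈ 143.0 - 24.0*I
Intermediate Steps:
o(O, L) = I (o(O, L) = √(-4*(-1) - 5) = √(4 - 5) = √(-1) = I)
(o(0, 8) - 12)² = (I - 12)² = (-12 + I)²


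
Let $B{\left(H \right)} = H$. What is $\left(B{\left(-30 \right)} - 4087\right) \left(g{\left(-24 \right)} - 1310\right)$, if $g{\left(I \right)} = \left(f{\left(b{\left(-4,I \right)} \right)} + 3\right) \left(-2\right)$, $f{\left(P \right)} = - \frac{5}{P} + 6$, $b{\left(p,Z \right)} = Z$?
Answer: $\frac{65629097}{12} \approx 5.4691 \cdot 10^{6}$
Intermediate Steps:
$f{\left(P \right)} = 6 - \frac{5}{P}$
$g{\left(I \right)} = -18 + \frac{10}{I}$ ($g{\left(I \right)} = \left(\left(6 - \frac{5}{I}\right) + 3\right) \left(-2\right) = \left(9 - \frac{5}{I}\right) \left(-2\right) = -18 + \frac{10}{I}$)
$\left(B{\left(-30 \right)} - 4087\right) \left(g{\left(-24 \right)} - 1310\right) = \left(-30 - 4087\right) \left(\left(-18 + \frac{10}{-24}\right) - 1310\right) = - 4117 \left(\left(-18 + 10 \left(- \frac{1}{24}\right)\right) - 1310\right) = - 4117 \left(\left(-18 - \frac{5}{12}\right) - 1310\right) = - 4117 \left(- \frac{221}{12} - 1310\right) = \left(-4117\right) \left(- \frac{15941}{12}\right) = \frac{65629097}{12}$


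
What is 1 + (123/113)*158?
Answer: 19547/113 ≈ 172.98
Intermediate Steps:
1 + (123/113)*158 = 1 + 19434/113 = 19547/113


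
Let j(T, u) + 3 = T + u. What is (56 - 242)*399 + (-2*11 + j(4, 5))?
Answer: -74230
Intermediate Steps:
j(T, u) = -3 + T + u (j(T, u) = -3 + (T + u) = -3 + T + u)
(56 - 242)*399 + (-2*11 + j(4, 5)) = (56 - 242)*399 + (-2*11 + (-3 + 4 + 5)) = -186*399 + (-22 + 6) = -74214 - 16 = -74230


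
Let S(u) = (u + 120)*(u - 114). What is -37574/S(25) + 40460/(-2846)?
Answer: -207600348/18363815 ≈ -11.305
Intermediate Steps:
S(u) = (-114 + u)*(120 + u) (S(u) = (120 + u)*(-114 + u) = (-114 + u)*(120 + u))
-37574/S(25) + 40460/(-2846) = -37574/(-13680 + 25**2 + 6*25) + 40460/(-2846) = -37574/(-13680 + 625 + 150) + 40460*(-1/2846) = -37574/(-12905) - 20230/1423 = -37574*(-1/12905) - 20230/1423 = 37574/12905 - 20230/1423 = -207600348/18363815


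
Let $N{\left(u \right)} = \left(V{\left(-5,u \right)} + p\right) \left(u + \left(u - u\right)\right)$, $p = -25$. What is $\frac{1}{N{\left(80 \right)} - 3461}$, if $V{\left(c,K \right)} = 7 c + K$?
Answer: $- \frac{1}{1861} \approx -0.00053735$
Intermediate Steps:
$V{\left(c,K \right)} = K + 7 c$
$N{\left(u \right)} = u \left(-60 + u\right)$ ($N{\left(u \right)} = \left(\left(u + 7 \left(-5\right)\right) - 25\right) \left(u + \left(u - u\right)\right) = \left(\left(u - 35\right) - 25\right) \left(u + 0\right) = \left(\left(-35 + u\right) - 25\right) u = \left(-60 + u\right) u = u \left(-60 + u\right)$)
$\frac{1}{N{\left(80 \right)} - 3461} = \frac{1}{80 \left(-60 + 80\right) - 3461} = \frac{1}{80 \cdot 20 - 3461} = \frac{1}{1600 - 3461} = \frac{1}{-1861} = - \frac{1}{1861}$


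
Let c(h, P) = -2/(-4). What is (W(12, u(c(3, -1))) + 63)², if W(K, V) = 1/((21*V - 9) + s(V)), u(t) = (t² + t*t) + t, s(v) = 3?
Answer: 894916/225 ≈ 3977.4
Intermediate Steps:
c(h, P) = ½ (c(h, P) = -2*(-¼) = ½)
u(t) = t + 2*t² (u(t) = (t² + t²) + t = 2*t² + t = t + 2*t²)
W(K, V) = 1/(-6 + 21*V) (W(K, V) = 1/((21*V - 9) + 3) = 1/((-9 + 21*V) + 3) = 1/(-6 + 21*V))
(W(12, u(c(3, -1))) + 63)² = (1/(3*(-2 + 7*((1 + 2*(½))/2))) + 63)² = (1/(3*(-2 + 7*((1 + 1)/2))) + 63)² = (1/(3*(-2 + 7*((½)*2))) + 63)² = (1/(3*(-2 + 7*1)) + 63)² = (1/(3*(-2 + 7)) + 63)² = ((⅓)/5 + 63)² = ((⅓)*(⅕) + 63)² = (1/15 + 63)² = (946/15)² = 894916/225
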